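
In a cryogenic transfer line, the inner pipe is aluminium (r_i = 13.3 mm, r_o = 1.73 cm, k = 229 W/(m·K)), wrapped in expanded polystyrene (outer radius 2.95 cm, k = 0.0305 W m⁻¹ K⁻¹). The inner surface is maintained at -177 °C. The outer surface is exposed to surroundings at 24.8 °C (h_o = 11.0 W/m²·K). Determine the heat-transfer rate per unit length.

Q' = 61.6 W/m

Resistance network (inner→outer):
  R'_aluminium = ln(0.0173/0.0133)/(2πk) = 0.2629/(2π·229) = 1.827×10^-4 m·K/W
  R'_expanded polystyrene = ln(0.0295/0.0173)/(2πk) = 0.5337/(2π·0.0305) = 2.785 m·K/W
  R'_conv,out = 1/(2πr h) = 1/(2π·0.0295·11.0) = 0.4905 m·K/W
ΣR = 1.827×10^-4 + 2.785 + 0.4905 = 3.276 m·K/W
Q' = ΔT/ΣR = (-177 °C − 24.8 °C)/3.276 = -61.6 W/m
(Negative Q' ⇒ heat flows inward; heat gain = 61.6 W/m.)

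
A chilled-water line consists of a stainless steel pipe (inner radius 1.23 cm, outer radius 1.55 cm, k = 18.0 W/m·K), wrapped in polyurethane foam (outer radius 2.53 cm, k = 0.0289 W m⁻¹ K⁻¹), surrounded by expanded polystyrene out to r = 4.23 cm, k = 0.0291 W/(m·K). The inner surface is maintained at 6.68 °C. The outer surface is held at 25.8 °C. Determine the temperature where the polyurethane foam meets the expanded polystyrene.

Series thermal resistances, inner to outer:
  R'_stainless steel = ln(0.0155/0.0123)/(2πk) = 0.2312/(2π·18.0) = 0.002045 m·K/W
  R'_polyurethane foam = ln(0.0253/0.0155)/(2πk) = 0.4900/(2π·0.0289) = 2.698 m·K/W
  R'_expanded polystyrene = ln(0.0423/0.0253)/(2πk) = 0.5140/(2π·0.0291) = 2.811 m·K/W
ΣR = 0.002045 + 2.698 + 2.811 = 5.511 m·K/W
Q' = ΔT/ΣR = (6.68 °C − 25.8 °C)/5.511 = -3.469 W/m
From the inner boundary to the polyurethane foam/expanded polystyrene interface, ΣR_partial = 2.700 m·K/W.
T_interface = T_in − Q'·ΣR_partial = 6.68 °C − (-3.469)(2.700) = 16.0 °C

T = 16.0 °C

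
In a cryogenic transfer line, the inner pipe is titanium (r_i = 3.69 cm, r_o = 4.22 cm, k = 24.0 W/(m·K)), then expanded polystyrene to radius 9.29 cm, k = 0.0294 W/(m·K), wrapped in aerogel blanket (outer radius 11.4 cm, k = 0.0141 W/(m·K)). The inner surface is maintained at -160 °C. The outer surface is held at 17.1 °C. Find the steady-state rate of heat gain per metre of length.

Q' = 26.9 W/m

Series thermal resistances, inner to outer:
  R'_titanium = ln(0.0422/0.0369)/(2πk) = 0.1342/(2π·24.0) = 8.900×10^-4 m·K/W
  R'_expanded polystyrene = ln(0.0929/0.0422)/(2πk) = 0.7891/(2π·0.0294) = 4.272 m·K/W
  R'_aerogel blanket = ln(0.114/0.0929)/(2πk) = 0.2047/(2π·0.0141) = 2.310 m·K/W
ΣR = 8.900×10^-4 + 4.272 + 2.310 = 6.583 m·K/W
Q' = ΔT/ΣR = (-160 °C − 17.1 °C)/6.583 = -26.9 W/m
(Negative Q' ⇒ heat flows inward; heat gain = 26.9 W/m.)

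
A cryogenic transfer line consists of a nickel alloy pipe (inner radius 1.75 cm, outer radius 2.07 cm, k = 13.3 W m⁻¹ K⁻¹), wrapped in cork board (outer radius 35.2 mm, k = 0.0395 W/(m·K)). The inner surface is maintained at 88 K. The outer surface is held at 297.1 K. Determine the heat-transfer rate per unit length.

Series thermal resistances, inner to outer:
  R'_nickel alloy = ln(0.0207/0.0175)/(2πk) = 0.1679/(2π·13.3) = 0.002010 m·K/W
  R'_cork board = ln(0.0352/0.0207)/(2πk) = 0.5309/(2π·0.0395) = 2.139 m·K/W
ΣR = 0.002010 + 2.139 = 2.141 m·K/W
Q' = ΔT/ΣR = (88 K − 297.1 K)/2.141 = -97.7 W/m
(Negative Q' ⇒ heat flows inward; heat gain = 97.7 W/m.)

Q' = 97.7 W/m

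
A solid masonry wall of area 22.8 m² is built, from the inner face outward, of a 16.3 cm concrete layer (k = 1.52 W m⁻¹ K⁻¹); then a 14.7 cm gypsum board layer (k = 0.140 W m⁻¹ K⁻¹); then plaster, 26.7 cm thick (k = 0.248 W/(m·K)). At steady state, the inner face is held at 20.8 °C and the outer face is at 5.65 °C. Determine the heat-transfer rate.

Treat each layer as a resistance in series:
  R_concrete = L/(kA) = 0.163/(1.52·22.8) = 0.004703 K/W
  R_gypsum board = L/(kA) = 0.147/(0.140·22.8) = 0.04605 K/W
  R_plaster = L/(kA) = 0.267/(0.248·22.8) = 0.04722 K/W
ΣR = 0.004703 + 0.04605 + 0.04722 = 0.09797 K/W
Q = ΔT/ΣR = (20.8 °C − 5.65 °C)/0.09797 = 155 W

Q = 155 W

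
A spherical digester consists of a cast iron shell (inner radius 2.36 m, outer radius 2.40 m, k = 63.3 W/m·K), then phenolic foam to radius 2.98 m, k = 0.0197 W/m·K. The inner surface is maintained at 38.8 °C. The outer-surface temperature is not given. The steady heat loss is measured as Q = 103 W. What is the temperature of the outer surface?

T_out = 5.06 °C

Sum the resistances:
  R_cast iron = (1/2.36 − 1/2.40)/(4πk) = 0.007062/(4π·63.3) = 8.878×10^-6 K/W
  R_phenolic foam = (1/2.40 − 1/2.98)/(4πk) = 0.08110/(4π·0.0197) = 0.3276 K/W
ΣR = 0.3276 K/W
ΔT = Q·ΣR = 103 × 0.3276 = 33.74 K
Heat flows outward, so T_out = T_in − ΔT = 38.8 − 33.74 = 5.06 °C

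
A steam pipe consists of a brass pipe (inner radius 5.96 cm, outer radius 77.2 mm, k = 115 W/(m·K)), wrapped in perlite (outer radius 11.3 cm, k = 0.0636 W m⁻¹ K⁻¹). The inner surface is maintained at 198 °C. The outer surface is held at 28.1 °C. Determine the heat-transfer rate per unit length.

Treat each layer as a resistance in series:
  R'_brass = ln(0.0772/0.0596)/(2πk) = 0.2587/(2π·115) = 3.581×10^-4 m·K/W
  R'_perlite = ln(0.113/0.0772)/(2πk) = 0.3810/(2π·0.0636) = 0.9534 m·K/W
ΣR = 3.581×10^-4 + 0.9534 = 0.9538 m·K/W
Q' = ΔT/ΣR = (198 °C − 28.1 °C)/0.9538 = 178 W/m

Q' = 178 W/m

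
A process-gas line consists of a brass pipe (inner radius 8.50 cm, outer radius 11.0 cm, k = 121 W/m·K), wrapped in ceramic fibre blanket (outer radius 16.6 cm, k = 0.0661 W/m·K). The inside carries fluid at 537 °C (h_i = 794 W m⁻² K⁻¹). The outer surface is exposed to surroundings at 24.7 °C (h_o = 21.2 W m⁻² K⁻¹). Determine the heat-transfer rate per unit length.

Series thermal resistances, inner to outer:
  R'_conv,in = 1/(2πr h) = 1/(2π·0.0850·794) = 0.002358 m·K/W
  R'_brass = ln(0.110/0.0850)/(2πk) = 0.2578/(2π·121) = 3.391×10^-4 m·K/W
  R'_ceramic fibre blanket = ln(0.166/0.110)/(2πk) = 0.4115/(2π·0.0661) = 0.9908 m·K/W
  R'_conv,out = 1/(2πr h) = 1/(2π·0.166·21.2) = 0.04522 m·K/W
ΣR = 0.002358 + 3.391×10^-4 + 0.9908 + 0.04522 = 1.039 m·K/W
Q' = ΔT/ΣR = (537 °C − 24.7 °C)/1.039 = 493 W/m

Q' = 493 W/m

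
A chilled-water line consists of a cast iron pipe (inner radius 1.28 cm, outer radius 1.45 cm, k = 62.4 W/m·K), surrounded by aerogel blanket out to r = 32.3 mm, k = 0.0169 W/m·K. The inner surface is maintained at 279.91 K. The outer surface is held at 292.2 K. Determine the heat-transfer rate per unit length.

Series thermal resistances, inner to outer:
  R'_cast iron = ln(0.0145/0.0128)/(2πk) = 0.1247/(2π·62.4) = 3.181×10^-4 m·K/W
  R'_aerogel blanket = ln(0.0323/0.0145)/(2πk) = 0.8009/(2π·0.0169) = 7.543 m·K/W
ΣR = 3.181×10^-4 + 7.543 = 7.543 m·K/W
Q' = ΔT/ΣR = (279.91 K − 292.2 K)/7.543 = -1.63 W/m
(Negative Q' ⇒ heat flows inward; heat gain = 1.63 W/m.)

Q' = 1.63 W/m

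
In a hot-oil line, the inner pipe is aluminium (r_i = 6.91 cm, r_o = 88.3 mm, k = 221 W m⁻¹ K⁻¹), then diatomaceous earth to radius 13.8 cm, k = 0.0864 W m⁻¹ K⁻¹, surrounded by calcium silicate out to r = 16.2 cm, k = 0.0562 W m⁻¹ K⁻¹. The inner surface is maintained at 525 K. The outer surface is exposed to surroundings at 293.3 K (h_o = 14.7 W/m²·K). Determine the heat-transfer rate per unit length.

Q' = 172 W/m

Series thermal resistances, inner to outer:
  R'_aluminium = ln(0.0883/0.0691)/(2πk) = 0.2452/(2π·221) = 1.766×10^-4 m·K/W
  R'_diatomaceous earth = ln(0.138/0.0883)/(2πk) = 0.4465/(2π·0.0864) = 0.8225 m·K/W
  R'_calcium silicate = ln(0.162/0.138)/(2πk) = 0.1603/(2π·0.0562) = 0.4541 m·K/W
  R'_conv,out = 1/(2πr h) = 1/(2π·0.162·14.7) = 0.06683 m·K/W
ΣR = 1.766×10^-4 + 0.8225 + 0.4541 + 0.06683 = 1.344 m·K/W
Q' = ΔT/ΣR = (525 K − 293.3 K)/1.344 = 172 W/m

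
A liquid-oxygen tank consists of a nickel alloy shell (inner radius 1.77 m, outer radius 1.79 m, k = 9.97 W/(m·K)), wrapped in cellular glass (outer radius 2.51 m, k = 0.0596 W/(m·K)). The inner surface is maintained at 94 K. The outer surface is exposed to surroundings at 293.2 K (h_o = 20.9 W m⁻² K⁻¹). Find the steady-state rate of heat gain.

Q = 928 W

Treat each layer as a resistance in series:
  R_nickel alloy = (1/1.77 − 1/1.79)/(4πk) = 0.006313/(4π·9.97) = 5.038×10^-5 K/W
  R_cellular glass = (1/1.79 − 1/2.51)/(4πk) = 0.1603/(4π·0.0596) = 0.2140 K/W
  R_conv,out = 1/(4πr²h) = 1/(4π·2.51²·20.9) = 6.044×10^-4 K/W
ΣR = 5.038×10^-5 + 0.2140 + 6.044×10^-4 = 0.2147 K/W
Q = ΔT/ΣR = (94 K − 293.2 K)/0.2147 = -928 W
(Negative Q ⇒ heat flows inward; heat gain = 928 W.)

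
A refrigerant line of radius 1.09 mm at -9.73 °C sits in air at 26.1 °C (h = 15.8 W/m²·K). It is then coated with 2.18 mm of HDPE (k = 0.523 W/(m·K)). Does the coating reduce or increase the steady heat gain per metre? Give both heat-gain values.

Critical radius for a cylinder: r_cr = k/h = 0.0331 m = 3.31 cm.
Outer radius after coating: r₂ = 0.00109 + 0.00218 = 0.00327 m.
Since r₁ < r_cr and r₂ ≤ r_cr, the coating moves toward the maximum at r_cr — heat gain rises.
Bare: R = 1/(2πr₁h) = 9.241 m·K/W; Q = 35.83/9.241 = 3.88 W/m.
Coated: R = R_cond + R_conv = 3.415 m·K/W; Q = 35.83/3.415 = 10.5 W/m.

increases: 3.88 → 10.5 W/m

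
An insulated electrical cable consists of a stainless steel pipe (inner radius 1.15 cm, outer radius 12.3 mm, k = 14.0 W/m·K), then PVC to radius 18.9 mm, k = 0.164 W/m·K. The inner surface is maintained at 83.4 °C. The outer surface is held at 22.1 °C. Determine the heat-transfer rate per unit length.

Q' = 147 W/m

Resistance network (inner→outer):
  R'_stainless steel = ln(0.0123/0.0115)/(2πk) = 0.06725/(2π·14.0) = 7.645×10^-4 m·K/W
  R'_PVC = ln(0.0189/0.0123)/(2πk) = 0.4296/(2π·0.164) = 0.4169 m·K/W
ΣR = 7.645×10^-4 + 0.4169 = 0.4177 m·K/W
Q' = ΔT/ΣR = (83.4 °C − 22.1 °C)/0.4177 = 147 W/m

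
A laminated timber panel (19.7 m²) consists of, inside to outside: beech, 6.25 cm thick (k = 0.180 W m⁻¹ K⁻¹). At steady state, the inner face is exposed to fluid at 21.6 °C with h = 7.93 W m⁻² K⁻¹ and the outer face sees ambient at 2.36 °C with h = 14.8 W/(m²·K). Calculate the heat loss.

Series thermal resistances, inner to outer:
  R_conv,in = 1/(hA) = 1/(7.93·19.7) = 0.006401 K/W
  R_beech = L/(kA) = 0.0625/(0.180·19.7) = 0.01763 K/W
  R_conv,out = 1/(hA) = 1/(14.8·19.7) = 0.003430 K/W
ΣR = 0.006401 + 0.01763 + 0.003430 = 0.02746 K/W
Q = ΔT/ΣR = (21.6 °C − 2.36 °C)/0.02746 = 701 W

Q = 701 W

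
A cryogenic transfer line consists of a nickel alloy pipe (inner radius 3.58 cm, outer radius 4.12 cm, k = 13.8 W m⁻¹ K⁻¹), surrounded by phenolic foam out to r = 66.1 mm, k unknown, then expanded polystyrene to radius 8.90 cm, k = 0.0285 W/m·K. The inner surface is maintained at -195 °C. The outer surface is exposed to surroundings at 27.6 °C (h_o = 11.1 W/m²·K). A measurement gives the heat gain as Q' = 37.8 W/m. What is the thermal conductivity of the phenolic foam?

ΣR = ΔT/Q' = |-195 − 27.6|/37.8 = 5.889 m·K/W
Known resistances:
  R'_nickel alloy = ln(0.0412/0.0358)/(2πk) = 0.1405/(2π·13.8) = 0.001620 m·K/W
  R'_expanded polystyrene = ln(0.0890/0.0661)/(2πk) = 0.2975/(2π·0.0285) = 1.661 m·K/W
  R'_conv,out = 1/(2πr h) = 1/(2π·0.0890·11.1) = 0.1611 m·K/W
R_phenolic foam = ΣR − ΣR_known = 5.889 − 1.824 = 4.065 m·K/W
ln(r₂/r₁)/(2πk) = 4.065 ⇒ k = 0.4727/(2π·4.065) = 0.0185 W/m·K

k = 0.0185 W/m·K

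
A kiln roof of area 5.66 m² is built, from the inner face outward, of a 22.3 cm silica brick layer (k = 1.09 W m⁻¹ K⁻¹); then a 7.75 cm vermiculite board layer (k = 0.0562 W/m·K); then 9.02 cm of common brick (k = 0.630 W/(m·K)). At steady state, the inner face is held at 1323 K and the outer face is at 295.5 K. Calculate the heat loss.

Series thermal resistances, inner to outer:
  R_silica brick = L/(kA) = 0.223/(1.09·5.66) = 0.03615 K/W
  R_vermiculite board = L/(kA) = 0.0775/(0.0562·5.66) = 0.2436 K/W
  R_common brick = L/(kA) = 0.0902/(0.630·5.66) = 0.02530 K/W
ΣR = 0.03615 + 0.2436 + 0.02530 = 0.3050 K/W
Q = ΔT/ΣR = (1323 K − 295.5 K)/0.3050 = 3370 W

Q = 3.37 kW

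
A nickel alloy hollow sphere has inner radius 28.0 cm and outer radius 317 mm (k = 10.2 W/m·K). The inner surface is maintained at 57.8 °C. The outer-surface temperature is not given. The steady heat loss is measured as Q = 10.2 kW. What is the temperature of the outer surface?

Series resistances:
  R_nickel alloy = (1/0.280 − 1/0.317)/(4πk) = 0.4169/(4π·10.2) = 0.003252 K/W
ΣR = 0.003252 K/W
ΔT = Q·ΣR = 10200 × 0.003252 = 33.17 K
Heat flows outward, so T_out = T_in − ΔT = 57.8 − 33.17 = 24.6 °C

T_out = 24.6 °C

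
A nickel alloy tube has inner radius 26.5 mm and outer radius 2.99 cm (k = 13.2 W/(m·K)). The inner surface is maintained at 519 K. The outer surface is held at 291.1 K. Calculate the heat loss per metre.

Q' = 1.57×10^5 W/m

Q' = 2πk·ΔT/ln(r₂/r₁) = 2π × 13.2 × 227.9 / ln(0.0299/0.0265) = 1.57×10^5 W/m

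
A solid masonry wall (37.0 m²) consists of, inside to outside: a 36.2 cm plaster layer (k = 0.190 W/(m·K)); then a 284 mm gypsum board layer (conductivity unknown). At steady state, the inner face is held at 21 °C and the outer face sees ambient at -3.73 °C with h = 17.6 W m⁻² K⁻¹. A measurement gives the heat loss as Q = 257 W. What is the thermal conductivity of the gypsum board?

k = 0.178 W/m·K

ΣR = ΔT/Q = |21 − -3.73|/257 = 0.09623 K/W
Known resistances:
  R_plaster = L/(kA) = 0.362/(0.190·37.0) = 0.05149 K/W
  R_conv,out = 1/(hA) = 1/(17.6·37.0) = 0.001536 K/W
R_gypsum board = ΣR − ΣR_known = 0.09623 − 0.05303 = 0.04320 K/W
L/(kA) = 0.04320 ⇒ k = 0.284/(0.04320·37.0) = 0.178 W/m·K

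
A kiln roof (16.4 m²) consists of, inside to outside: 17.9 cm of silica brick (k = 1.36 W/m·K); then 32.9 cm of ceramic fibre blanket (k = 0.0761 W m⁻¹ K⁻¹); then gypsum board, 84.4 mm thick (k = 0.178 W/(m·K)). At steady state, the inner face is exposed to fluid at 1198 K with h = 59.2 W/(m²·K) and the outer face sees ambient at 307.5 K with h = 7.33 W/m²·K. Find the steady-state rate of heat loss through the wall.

Resistance network (inner→outer):
  R_conv,in = 1/(hA) = 1/(59.2·16.4) = 0.001030 K/W
  R_silica brick = L/(kA) = 0.179/(1.36·16.4) = 0.008025 K/W
  R_ceramic fibre blanket = L/(kA) = 0.329/(0.0761·16.4) = 0.2636 K/W
  R_gypsum board = L/(kA) = 0.0844/(0.178·16.4) = 0.02891 K/W
  R_conv,out = 1/(hA) = 1/(7.33·16.4) = 0.008319 K/W
ΣR = 0.001030 + 0.008025 + 0.2636 + 0.02891 + 0.008319 = 0.3099 K/W
Q = ΔT/ΣR = (1198 K − 307.5 K)/0.3099 = 2870 W

Q = 2.87 kW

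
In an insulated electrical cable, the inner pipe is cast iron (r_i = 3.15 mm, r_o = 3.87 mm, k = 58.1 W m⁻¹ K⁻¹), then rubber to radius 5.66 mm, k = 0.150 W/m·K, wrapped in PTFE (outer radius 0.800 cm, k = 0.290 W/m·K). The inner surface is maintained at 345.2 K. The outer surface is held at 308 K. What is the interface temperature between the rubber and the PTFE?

T = 319.9 K

Treat each layer as a resistance in series:
  R'_cast iron = ln(0.00387/0.00315)/(2πk) = 0.2059/(2π·58.1) = 5.639×10^-4 m·K/W
  R'_rubber = ln(0.00566/0.00387)/(2πk) = 0.3802/(2π·0.150) = 0.4034 m·K/W
  R'_PTFE = ln(0.00800/0.00566)/(2πk) = 0.3460/(2π·0.290) = 0.1899 m·K/W
ΣR = 5.639×10^-4 + 0.4034 + 0.1899 = 0.5939 m·K/W
Q' = ΔT/ΣR = (345.2 K − 308 K)/0.5939 = 62.64 W/m
From the inner boundary to the rubber/PTFE interface, ΣR_partial = 0.4040 m·K/W.
T_interface = T_in − Q'·ΣR_partial = 345.2 K − (62.64)(0.4040) = 319.9 K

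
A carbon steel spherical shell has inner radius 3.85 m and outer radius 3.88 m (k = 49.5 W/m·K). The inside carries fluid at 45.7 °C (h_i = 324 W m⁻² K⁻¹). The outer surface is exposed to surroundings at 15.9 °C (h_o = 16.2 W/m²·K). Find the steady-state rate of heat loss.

Treat each layer as a resistance in series:
  R_conv,in = 1/(4πr²h) = 1/(4π·3.85²·324) = 1.657×10^-5 K/W
  R_carbon steel = (1/3.85 − 1/3.88)/(4πk) = 0.002008/(4π·49.5) = 3.229×10^-6 K/W
  R_conv,out = 1/(4πr²h) = 1/(4π·3.88²·16.2) = 3.263×10^-4 K/W
ΣR = 1.657×10^-5 + 3.229×10^-6 + 3.263×10^-4 = 3.461×10^-4 K/W
Q = ΔT/ΣR = (45.7 °C − 15.9 °C)/3.461×10^-4 = 86100 W

Q = 86.1 kW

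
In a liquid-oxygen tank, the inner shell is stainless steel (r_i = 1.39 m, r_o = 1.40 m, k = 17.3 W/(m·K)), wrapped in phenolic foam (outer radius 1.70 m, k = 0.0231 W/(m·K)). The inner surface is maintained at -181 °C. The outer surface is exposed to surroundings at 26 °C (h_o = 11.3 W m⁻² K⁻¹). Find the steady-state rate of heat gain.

Q = 474 W

Series thermal resistances, inner to outer:
  R_stainless steel = (1/1.39 − 1/1.40)/(4πk) = 0.005139/(4π·17.3) = 2.364×10^-5 K/W
  R_phenolic foam = (1/1.40 − 1/1.70)/(4πk) = 0.1261/(4π·0.0231) = 0.4342 K/W
  R_conv,out = 1/(4πr²h) = 1/(4π·1.70²·11.3) = 0.002437 K/W
ΣR = 2.364×10^-5 + 0.4342 + 0.002437 = 0.4367 K/W
Q = ΔT/ΣR = (-181 °C − 26 °C)/0.4367 = -474 W
(Negative Q ⇒ heat flows inward; heat gain = 474 W.)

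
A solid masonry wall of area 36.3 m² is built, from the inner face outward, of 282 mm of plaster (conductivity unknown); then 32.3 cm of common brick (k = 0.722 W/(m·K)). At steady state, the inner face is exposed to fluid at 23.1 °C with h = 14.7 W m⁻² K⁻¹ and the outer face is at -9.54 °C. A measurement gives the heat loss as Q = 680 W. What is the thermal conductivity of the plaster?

ΣR = ΔT/Q = |23.1 − -9.54|/680 = 0.04800 K/W
Known resistances:
  R_conv,in = 1/(hA) = 1/(14.7·36.3) = 0.001874 K/W
  R_common brick = L/(kA) = 0.323/(0.722·36.3) = 0.01232 K/W
R_plaster = ΣR − ΣR_known = 0.04800 − 0.01419 = 0.03381 K/W
L/(kA) = 0.03381 ⇒ k = 0.282/(0.03381·36.3) = 0.230 W/m·K

k = 0.230 W/m·K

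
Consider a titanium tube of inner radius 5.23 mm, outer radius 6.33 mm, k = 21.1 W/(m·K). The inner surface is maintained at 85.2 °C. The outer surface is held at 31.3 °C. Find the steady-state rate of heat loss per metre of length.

Q' = 37.4 kW/m

Q' = 2πk·ΔT/ln(r₂/r₁) = 2π × 21.1 × 53.9 / ln(0.00633/0.00523) = 37400 W/m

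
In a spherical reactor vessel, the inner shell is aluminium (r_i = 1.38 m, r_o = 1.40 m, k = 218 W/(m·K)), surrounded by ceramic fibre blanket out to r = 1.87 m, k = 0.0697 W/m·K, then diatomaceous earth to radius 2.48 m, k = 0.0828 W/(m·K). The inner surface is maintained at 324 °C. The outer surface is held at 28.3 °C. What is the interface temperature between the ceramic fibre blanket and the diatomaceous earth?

Series thermal resistances, inner to outer:
  R_aluminium = (1/1.38 − 1/1.40)/(4πk) = 0.01035/(4π·218) = 3.779×10^-6 K/W
  R_ceramic fibre blanket = (1/1.40 − 1/1.87)/(4πk) = 0.1795/(4π·0.0697) = 0.2050 K/W
  R_diatomaceous earth = (1/1.87 − 1/2.48)/(4πk) = 0.1315/(4π·0.0828) = 0.1264 K/W
ΣR = 3.779×10^-6 + 0.2050 + 0.1264 = 0.3314 K/W
Q = ΔT/ΣR = (324 °C − 28.3 °C)/0.3314 = 892.3 W
From the inner boundary to the ceramic fibre blanket/diatomaceous earth interface, ΣR_partial = 0.2050 K/W.
T_interface = T_in − Q·ΣR_partial = 324 °C − (892.3)(0.2050) = 141 °C

T = 141 °C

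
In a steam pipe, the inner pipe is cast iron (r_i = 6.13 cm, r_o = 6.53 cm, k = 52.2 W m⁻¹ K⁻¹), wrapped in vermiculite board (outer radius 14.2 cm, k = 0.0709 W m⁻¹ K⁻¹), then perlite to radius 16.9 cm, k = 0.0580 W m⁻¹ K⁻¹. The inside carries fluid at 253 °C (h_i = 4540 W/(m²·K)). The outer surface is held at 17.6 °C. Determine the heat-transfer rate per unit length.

Resistance network (inner→outer):
  R'_conv,in = 1/(2πr h) = 1/(2π·0.0613·4540) = 5.719×10^-4 m·K/W
  R'_cast iron = ln(0.0653/0.0613)/(2πk) = 0.06321/(2π·52.2) = 1.927×10^-4 m·K/W
  R'_vermiculite board = ln(0.142/0.0653)/(2πk) = 0.7768/(2π·0.0709) = 1.744 m·K/W
  R'_perlite = ln(0.169/0.142)/(2πk) = 0.1741/(2π·0.0580) = 0.4777 m·K/W
ΣR = 5.719×10^-4 + 1.927×10^-4 + 1.744 + 0.4777 = 2.222 m·K/W
Q' = ΔT/ΣR = (253 °C − 17.6 °C)/2.222 = 106 W/m

Q' = 106 W/m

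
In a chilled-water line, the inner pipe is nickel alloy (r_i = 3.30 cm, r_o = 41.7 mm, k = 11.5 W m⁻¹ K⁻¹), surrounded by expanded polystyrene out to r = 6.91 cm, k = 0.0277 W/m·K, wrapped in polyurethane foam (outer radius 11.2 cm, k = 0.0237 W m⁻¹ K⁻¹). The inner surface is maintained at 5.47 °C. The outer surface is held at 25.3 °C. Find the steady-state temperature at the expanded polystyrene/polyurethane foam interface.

T = 14.8 °C

Treat each layer as a resistance in series:
  R'_nickel alloy = ln(0.0417/0.0330)/(2πk) = 0.2340/(2π·11.5) = 0.003238 m·K/W
  R'_expanded polystyrene = ln(0.0691/0.0417)/(2πk) = 0.5051/(2π·0.0277) = 2.902 m·K/W
  R'_polyurethane foam = ln(0.112/0.0691)/(2πk) = 0.4829/(2π·0.0237) = 3.243 m·K/W
ΣR = 0.003238 + 2.902 + 3.243 = 6.148 m·K/W
Q' = ΔT/ΣR = (5.47 °C − 25.3 °C)/6.148 = -3.225 W/m
From the inner boundary to the expanded polystyrene/polyurethane foam interface, ΣR_partial = 2.905 m·K/W.
T_interface = T_in − Q'·ΣR_partial = 5.47 °C − (-3.225)(2.905) = 14.8 °C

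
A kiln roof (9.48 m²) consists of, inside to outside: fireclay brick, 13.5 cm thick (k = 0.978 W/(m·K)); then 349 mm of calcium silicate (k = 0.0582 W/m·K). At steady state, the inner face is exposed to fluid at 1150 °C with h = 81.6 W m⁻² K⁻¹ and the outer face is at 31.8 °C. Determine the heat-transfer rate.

Resistance network (inner→outer):
  R_conv,in = 1/(hA) = 1/(81.6·9.48) = 0.001293 K/W
  R_fireclay brick = L/(kA) = 0.135/(0.978·9.48) = 0.01456 K/W
  R_calcium silicate = L/(kA) = 0.349/(0.0582·9.48) = 0.6325 K/W
ΣR = 0.001293 + 0.01456 + 0.6325 = 0.6484 K/W
Q = ΔT/ΣR = (1150 °C − 31.8 °C)/0.6484 = 1720 W

Q = 1720 W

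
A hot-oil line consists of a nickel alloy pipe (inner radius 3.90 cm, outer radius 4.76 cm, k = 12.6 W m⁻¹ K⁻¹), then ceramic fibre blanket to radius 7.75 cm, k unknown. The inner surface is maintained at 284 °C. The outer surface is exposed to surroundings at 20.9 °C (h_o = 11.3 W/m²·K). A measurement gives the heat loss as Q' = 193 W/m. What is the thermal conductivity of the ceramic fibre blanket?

k = 0.0658 W/m·K

ΣR = ΔT/Q' = |284 − 20.9|/193 = 1.363 m·K/W
Known resistances:
  R'_nickel alloy = ln(0.0476/0.0390)/(2πk) = 0.1993/(2π·12.6) = 0.002517 m·K/W
  R'_conv,out = 1/(2πr h) = 1/(2π·0.0775·11.3) = 0.1817 m·K/W
R_ceramic fibre blanket = ΣR − ΣR_known = 1.363 − 0.1842 = 1.179 m·K/W
ln(r₂/r₁)/(2πk) = 1.179 ⇒ k = 0.4874/(2π·1.179) = 0.0658 W/m·K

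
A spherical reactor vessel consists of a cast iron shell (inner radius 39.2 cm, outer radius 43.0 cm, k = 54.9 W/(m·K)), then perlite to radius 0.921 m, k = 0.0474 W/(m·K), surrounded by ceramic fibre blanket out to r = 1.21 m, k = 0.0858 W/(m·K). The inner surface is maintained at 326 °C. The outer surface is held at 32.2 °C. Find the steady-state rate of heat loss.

Q = 127 W

Series thermal resistances, inner to outer:
  R_cast iron = (1/0.392 − 1/0.430)/(4πk) = 0.2254/(4π·54.9) = 3.268×10^-4 K/W
  R_perlite = (1/0.430 − 1/0.921)/(4πk) = 1.240/(4π·0.0474) = 2.081 K/W
  R_ceramic fibre blanket = (1/0.921 − 1/1.21)/(4πk) = 0.2593/(4π·0.0858) = 0.2405 K/W
ΣR = 3.268×10^-4 + 2.081 + 0.2405 = 2.322 K/W
Q = ΔT/ΣR = (326 °C − 32.2 °C)/2.322 = 127 W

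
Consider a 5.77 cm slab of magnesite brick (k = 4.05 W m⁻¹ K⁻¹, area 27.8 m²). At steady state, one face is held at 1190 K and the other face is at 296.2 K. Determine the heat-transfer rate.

Q = kA·ΔT/L = 4.05 × 27.8 × |1190 K − 296.2 K| / 0.0577 = 1.74×10^6 W

Q = 1740 kW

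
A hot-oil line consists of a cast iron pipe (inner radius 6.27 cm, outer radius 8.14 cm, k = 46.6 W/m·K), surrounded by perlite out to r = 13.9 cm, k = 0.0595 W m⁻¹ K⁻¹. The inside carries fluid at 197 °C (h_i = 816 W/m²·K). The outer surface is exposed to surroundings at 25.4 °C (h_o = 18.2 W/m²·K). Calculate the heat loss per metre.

Treat each layer as a resistance in series:
  R'_conv,in = 1/(2πr h) = 1/(2π·0.0627·816) = 0.003111 m·K/W
  R'_cast iron = ln(0.0814/0.0627)/(2πk) = 0.2610/(2π·46.6) = 8.915×10^-4 m·K/W
  R'_perlite = ln(0.139/0.0814)/(2πk) = 0.5351/(2π·0.0595) = 1.431 m·K/W
  R'_conv,out = 1/(2πr h) = 1/(2π·0.139·18.2) = 0.06291 m·K/W
ΣR = 0.003111 + 8.915×10^-4 + 1.431 + 0.06291 = 1.498 m·K/W
Q' = ΔT/ΣR = (197 °C − 25.4 °C)/1.498 = 115 W/m

Q' = 115 W/m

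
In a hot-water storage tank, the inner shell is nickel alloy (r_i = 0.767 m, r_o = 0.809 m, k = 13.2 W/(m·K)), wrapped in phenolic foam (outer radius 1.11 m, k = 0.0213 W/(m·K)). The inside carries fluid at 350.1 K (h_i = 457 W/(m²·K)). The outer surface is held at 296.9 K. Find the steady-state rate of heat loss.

Series thermal resistances, inner to outer:
  R_conv,in = 1/(4πr²h) = 1/(4π·0.767²·457) = 2.960×10^-4 K/W
  R_nickel alloy = (1/0.767 − 1/0.809)/(4πk) = 0.06769/(4π·13.2) = 4.081×10^-4 K/W
  R_phenolic foam = (1/0.809 − 1/1.11)/(4πk) = 0.3352/(4π·0.0213) = 1.252 K/W
ΣR = 2.960×10^-4 + 4.081×10^-4 + 1.252 = 1.253 K/W
Q = ΔT/ΣR = (350.1 K − 296.9 K)/1.253 = 42.5 W

Q = 42.5 W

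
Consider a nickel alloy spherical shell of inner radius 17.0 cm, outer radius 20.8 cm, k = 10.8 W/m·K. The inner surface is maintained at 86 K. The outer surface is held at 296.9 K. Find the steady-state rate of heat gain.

Q = 4πk·ΔT/(1/r₁ − 1/r₂) = 4π × 10.8 × 210.9 / (1/0.170 − 1/0.208) = 26600 W

Q = 26600 W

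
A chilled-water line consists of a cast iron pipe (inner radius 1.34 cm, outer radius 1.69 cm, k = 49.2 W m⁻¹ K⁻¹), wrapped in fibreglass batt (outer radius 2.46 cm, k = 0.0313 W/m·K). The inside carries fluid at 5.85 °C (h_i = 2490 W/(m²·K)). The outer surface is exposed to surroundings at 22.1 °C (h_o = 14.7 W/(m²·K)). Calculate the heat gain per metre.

Q' = 6.90 W/m

Treat each layer as a resistance in series:
  R'_conv,in = 1/(2πr h) = 1/(2π·0.0134·2490) = 0.004770 m·K/W
  R'_cast iron = ln(0.0169/0.0134)/(2πk) = 0.2321/(2π·49.2) = 7.507×10^-4 m·K/W
  R'_fibreglass batt = ln(0.0246/0.0169)/(2πk) = 0.3754/(2π·0.0313) = 1.909 m·K/W
  R'_conv,out = 1/(2πr h) = 1/(2π·0.0246·14.7) = 0.4401 m·K/W
ΣR = 0.004770 + 7.507×10^-4 + 1.909 + 0.4401 = 2.355 m·K/W
Q' = ΔT/ΣR = (5.85 °C − 22.1 °C)/2.355 = -6.90 W/m
(Negative Q' ⇒ heat flows inward; heat gain = 6.90 W/m.)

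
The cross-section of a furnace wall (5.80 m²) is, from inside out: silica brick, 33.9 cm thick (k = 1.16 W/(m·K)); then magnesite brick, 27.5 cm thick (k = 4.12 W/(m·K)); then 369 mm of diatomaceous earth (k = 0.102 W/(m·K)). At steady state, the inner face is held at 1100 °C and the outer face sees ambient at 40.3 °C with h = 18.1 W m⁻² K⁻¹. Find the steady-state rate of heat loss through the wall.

Resistance network (inner→outer):
  R_silica brick = L/(kA) = 0.339/(1.16·5.80) = 0.05039 K/W
  R_magnesite brick = L/(kA) = 0.275/(4.12·5.80) = 0.01151 K/W
  R_diatomaceous earth = L/(kA) = 0.369/(0.102·5.80) = 0.6237 K/W
  R_conv,out = 1/(hA) = 1/(18.1·5.80) = 0.009526 K/W
ΣR = 0.05039 + 0.01151 + 0.6237 + 0.009526 = 0.6951 K/W
Q = ΔT/ΣR = (1100 °C − 40.3 °C)/0.6951 = 1520 W

Q = 1520 W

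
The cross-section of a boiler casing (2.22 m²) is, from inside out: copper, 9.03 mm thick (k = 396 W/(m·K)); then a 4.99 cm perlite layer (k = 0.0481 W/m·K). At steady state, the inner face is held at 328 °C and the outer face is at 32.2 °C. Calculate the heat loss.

Resistance network (inner→outer):
  R_copper = L/(kA) = 0.00903/(396·2.22) = 1.027×10^-5 K/W
  R_perlite = L/(kA) = 0.0499/(0.0481·2.22) = 0.4673 K/W
ΣR = 1.027×10^-5 + 0.4673 = 0.4673 K/W
Q = ΔT/ΣR = (328 °C − 32.2 °C)/0.4673 = 633 W

Q = 633 W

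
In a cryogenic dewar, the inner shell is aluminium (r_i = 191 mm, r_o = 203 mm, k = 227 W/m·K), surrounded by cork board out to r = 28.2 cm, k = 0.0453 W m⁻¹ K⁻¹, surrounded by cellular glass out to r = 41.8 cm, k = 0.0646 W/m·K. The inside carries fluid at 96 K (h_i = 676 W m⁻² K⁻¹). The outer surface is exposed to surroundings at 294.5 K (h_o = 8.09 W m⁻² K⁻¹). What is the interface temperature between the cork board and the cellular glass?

T = 219.4 K

Series thermal resistances, inner to outer:
  R_conv,in = 1/(4πr²h) = 1/(4π·0.191²·676) = 0.003227 K/W
  R_aluminium = (1/0.191 − 1/0.203)/(4πk) = 0.3095/(4π·227) = 1.085×10^-4 K/W
  R_cork board = (1/0.203 − 1/0.282)/(4πk) = 1.380/(4π·0.0453) = 2.424 K/W
  R_cellular glass = (1/0.282 − 1/0.418)/(4πk) = 1.154/(4π·0.0646) = 1.421 K/W
  R_conv,out = 1/(4πr²h) = 1/(4π·0.418²·8.09) = 0.05630 K/W
ΣR = 0.003227 + 1.085×10^-4 + 2.424 + 1.421 + 0.05630 = 3.905 K/W
Q = ΔT/ΣR = (96 K − 294.5 K)/3.905 = -50.83 W
From the inner boundary to the cork board/cellular glass interface, ΣR_partial = 2.427 K/W.
T_interface = T_in − Q·ΣR_partial = 96 K − (-50.83)(2.427) = 219.4 K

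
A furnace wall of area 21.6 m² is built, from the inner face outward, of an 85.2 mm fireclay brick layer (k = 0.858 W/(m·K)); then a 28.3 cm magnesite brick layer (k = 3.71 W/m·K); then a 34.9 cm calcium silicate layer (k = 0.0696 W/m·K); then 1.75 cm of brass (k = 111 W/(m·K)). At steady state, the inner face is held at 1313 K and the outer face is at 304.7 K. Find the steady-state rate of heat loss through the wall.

Resistance network (inner→outer):
  R_fireclay brick = L/(kA) = 0.0852/(0.858·21.6) = 0.004597 K/W
  R_magnesite brick = L/(kA) = 0.283/(3.71·21.6) = 0.003531 K/W
  R_calcium silicate = L/(kA) = 0.349/(0.0696·21.6) = 0.2321 K/W
  R_brass = L/(kA) = 0.0175/(111·21.6) = 7.299×10^-6 K/W
ΣR = 0.004597 + 0.003531 + 0.2321 + 7.299×10^-6 = 0.2402 K/W
Q = ΔT/ΣR = (1313 K − 304.7 K)/0.2402 = 4200 W

Q = 4200 W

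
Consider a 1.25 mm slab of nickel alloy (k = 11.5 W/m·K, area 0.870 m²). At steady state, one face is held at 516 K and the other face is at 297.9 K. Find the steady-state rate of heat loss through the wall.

Q = kA·ΔT/L = 11.5 × 0.870 × |516 K − 297.9 K| / 0.00125 = 1.75×10^6 W

Q = 1750 kW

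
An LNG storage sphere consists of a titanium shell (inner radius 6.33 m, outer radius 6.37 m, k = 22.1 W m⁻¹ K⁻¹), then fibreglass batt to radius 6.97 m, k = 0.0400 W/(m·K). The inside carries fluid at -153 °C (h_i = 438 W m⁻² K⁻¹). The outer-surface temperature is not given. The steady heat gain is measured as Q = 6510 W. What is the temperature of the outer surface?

T_out = 22.1 °C

Series resistances:
  R_conv,in = 1/(4πr²h) = 1/(4π·6.33²·438) = 4.534×10^-6 K/W
  R_titanium = (1/6.33 − 1/6.37)/(4πk) = 9.920×10^-4/(4π·22.1) = 3.572×10^-6 K/W
  R_fibreglass batt = (1/6.37 − 1/6.97)/(4πk) = 0.01351/(4π·0.0400) = 0.02688 K/W
ΣR = 0.02689 K/W
ΔT = Q·ΣR = 6510 × 0.02689 = 175.1 K
Heat flows inward, so T_out = T_in + ΔT = -153 + 175.1 = 22.1 °C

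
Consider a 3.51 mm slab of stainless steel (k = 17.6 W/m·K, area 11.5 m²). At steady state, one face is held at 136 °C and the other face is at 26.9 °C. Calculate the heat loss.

Q = 6290 kW

Q = kA·ΔT/L = 17.6 × 11.5 × |136 °C − 26.9 °C| / 0.00351 = 6.29×10^6 W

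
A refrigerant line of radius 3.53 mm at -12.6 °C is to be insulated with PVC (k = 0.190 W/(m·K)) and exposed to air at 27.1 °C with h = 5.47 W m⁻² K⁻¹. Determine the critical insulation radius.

For a cylinder, r_cr = k_ins/h = 0.190/5.47 = 0.0347 m = 3.47 cm

r_cr = 3.47 cm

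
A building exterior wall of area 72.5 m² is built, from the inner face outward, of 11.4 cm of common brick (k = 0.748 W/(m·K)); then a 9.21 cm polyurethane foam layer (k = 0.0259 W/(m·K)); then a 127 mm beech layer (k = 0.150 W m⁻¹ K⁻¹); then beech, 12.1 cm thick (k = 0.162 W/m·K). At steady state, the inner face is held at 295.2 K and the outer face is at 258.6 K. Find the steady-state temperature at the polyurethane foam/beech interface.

Resistance network (inner→outer):
  R_common brick = L/(kA) = 0.114/(0.748·72.5) = 0.002102 K/W
  R_polyurethane foam = L/(kA) = 0.0921/(0.0259·72.5) = 0.04905 K/W
  R_beech = L/(kA) = 0.127/(0.150·72.5) = 0.01168 K/W
  R_beech = L/(kA) = 0.121/(0.162·72.5) = 0.01030 K/W
ΣR = 0.002102 + 0.04905 + 0.01168 + 0.01030 = 0.07313 K/W
Q = ΔT/ΣR = (295.2 K − 258.6 K)/0.07313 = 500.5 W
From the inner boundary to the polyurethane foam/beech interface, ΣR_partial = 0.05115 K/W.
T_interface = T_in − Q·ΣR_partial = 295.2 K − (500.5)(0.05115) = 269.60 K

T = 269.60 K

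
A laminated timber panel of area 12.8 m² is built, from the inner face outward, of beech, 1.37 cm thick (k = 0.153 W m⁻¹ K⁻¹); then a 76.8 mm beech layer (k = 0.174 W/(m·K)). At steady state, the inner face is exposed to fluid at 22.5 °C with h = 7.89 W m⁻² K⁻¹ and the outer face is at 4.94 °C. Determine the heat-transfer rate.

Q = 342 W

Series thermal resistances, inner to outer:
  R_conv,in = 1/(hA) = 1/(7.89·12.8) = 0.009902 K/W
  R_beech = L/(kA) = 0.0137/(0.153·12.8) = 0.006996 K/W
  R_beech = L/(kA) = 0.0768/(0.174·12.8) = 0.03448 K/W
ΣR = 0.009902 + 0.006996 + 0.03448 = 0.05138 K/W
Q = ΔT/ΣR = (22.5 °C − 4.94 °C)/0.05138 = 342 W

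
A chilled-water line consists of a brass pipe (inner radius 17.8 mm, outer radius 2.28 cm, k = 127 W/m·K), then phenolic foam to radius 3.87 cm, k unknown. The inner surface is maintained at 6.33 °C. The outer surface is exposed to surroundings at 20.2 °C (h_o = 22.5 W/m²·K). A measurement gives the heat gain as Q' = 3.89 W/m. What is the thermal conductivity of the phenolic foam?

k = 0.0249 W/m·K

ΣR = ΔT/Q' = |6.33 − 20.2|/3.89 = 3.566 m·K/W
Known resistances:
  R'_brass = ln(0.0228/0.0178)/(2πk) = 0.2476/(2π·127) = 3.102×10^-4 m·K/W
  R'_conv,out = 1/(2πr h) = 1/(2π·0.0387·22.5) = 0.1828 m·K/W
R_phenolic foam = ΣR − ΣR_known = 3.566 − 0.1831 = 3.383 m·K/W
ln(r₂/r₁)/(2πk) = 3.383 ⇒ k = 0.5291/(2π·3.383) = 0.0249 W/m·K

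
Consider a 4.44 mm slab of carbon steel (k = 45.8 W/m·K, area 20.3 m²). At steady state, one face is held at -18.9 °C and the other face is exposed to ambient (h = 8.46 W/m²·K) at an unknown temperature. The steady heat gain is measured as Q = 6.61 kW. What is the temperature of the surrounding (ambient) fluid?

T_out = 19.6 °C

Series resistances:
  R_carbon steel = L/(kA) = 0.00444/(45.8·20.3) = 4.776×10^-6 K/W
  R_conv,out = 1/(hA) = 1/(8.46·20.3) = 0.005823 K/W
ΣR = 0.005828 K/W
ΔT = Q·ΣR = 6610 × 0.005828 = 38.52 K
Heat flows inward, so T_out = T_in + ΔT = -18.9 + 38.52 = 19.6 °C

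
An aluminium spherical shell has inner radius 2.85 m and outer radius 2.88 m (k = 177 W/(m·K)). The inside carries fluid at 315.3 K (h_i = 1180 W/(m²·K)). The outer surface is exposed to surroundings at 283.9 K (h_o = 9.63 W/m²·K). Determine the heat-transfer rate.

Resistance network (inner→outer):
  R_conv,in = 1/(4πr²h) = 1/(4π·2.85²·1180) = 8.303×10^-6 K/W
  R_aluminium = (1/2.85 − 1/2.88)/(4πk) = 0.003655/(4π·177) = 1.643×10^-6 K/W
  R_conv,out = 1/(4πr²h) = 1/(4π·2.88²·9.63) = 9.963×10^-4 K/W
ΣR = 8.303×10^-6 + 1.643×10^-6 + 9.963×10^-4 = 0.001006 K/W
Q = ΔT/ΣR = (315.3 K − 283.9 K)/0.001006 = 31200 W

Q = 31.2 kW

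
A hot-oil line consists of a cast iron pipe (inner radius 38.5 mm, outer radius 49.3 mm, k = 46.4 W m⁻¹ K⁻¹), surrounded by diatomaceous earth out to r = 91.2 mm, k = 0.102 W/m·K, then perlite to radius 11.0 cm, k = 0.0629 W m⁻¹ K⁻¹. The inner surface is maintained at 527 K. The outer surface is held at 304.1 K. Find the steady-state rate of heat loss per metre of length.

Q' = 155 W/m

Resistance network (inner→outer):
  R'_cast iron = ln(0.0493/0.0385)/(2πk) = 0.2473/(2π·46.4) = 8.481×10^-4 m·K/W
  R'_diatomaceous earth = ln(0.0912/0.0493)/(2πk) = 0.6151/(2π·0.102) = 0.9598 m·K/W
  R'_perlite = ln(0.110/0.0912)/(2πk) = 0.1874/(2π·0.0629) = 0.4742 m·K/W
ΣR = 8.481×10^-4 + 0.9598 + 0.4742 = 1.435 m·K/W
Q' = ΔT/ΣR = (527 K − 304.1 K)/1.435 = 155 W/m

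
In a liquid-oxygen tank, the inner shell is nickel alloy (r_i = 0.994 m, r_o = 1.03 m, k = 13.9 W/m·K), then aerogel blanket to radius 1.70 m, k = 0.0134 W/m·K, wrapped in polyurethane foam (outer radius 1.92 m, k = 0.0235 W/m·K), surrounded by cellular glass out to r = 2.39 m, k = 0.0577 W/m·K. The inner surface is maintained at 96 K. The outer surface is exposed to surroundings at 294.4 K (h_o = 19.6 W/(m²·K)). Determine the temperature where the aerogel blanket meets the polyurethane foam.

T = 266.6 K

Treat each layer as a resistance in series:
  R_nickel alloy = (1/0.994 − 1/1.03)/(4πk) = 0.03516/(4π·13.9) = 2.013×10^-4 K/W
  R_aerogel blanket = (1/1.03 − 1/1.70)/(4πk) = 0.3826/(4π·0.0134) = 2.272 K/W
  R_polyurethane foam = (1/1.70 − 1/1.92)/(4πk) = 0.06740/(4π·0.0235) = 0.2282 K/W
  R_cellular glass = (1/1.92 − 1/2.39)/(4πk) = 0.1024/(4π·0.0577) = 0.1413 K/W
  R_conv,out = 1/(4πr²h) = 1/(4π·2.39²·19.6) = 7.108×10^-4 K/W
ΣR = 2.013×10^-4 + 2.272 + 0.2282 + 0.1413 + 7.108×10^-4 = 2.642 K/W
Q = ΔT/ΣR = (96 K − 294.4 K)/2.642 = -75.09 W
From the inner boundary to the aerogel blanket/polyurethane foam interface, ΣR_partial = 2.272 K/W.
T_interface = T_in − Q·ΣR_partial = 96 K − (-75.09)(2.272) = 266.6 K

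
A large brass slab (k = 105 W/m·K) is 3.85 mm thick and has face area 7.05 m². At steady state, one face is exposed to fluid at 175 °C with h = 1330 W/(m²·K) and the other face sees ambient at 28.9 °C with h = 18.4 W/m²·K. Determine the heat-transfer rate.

Q = 18700 W

Series thermal resistances, inner to outer:
  R_conv,in = 1/(hA) = 1/(1330·7.05) = 1.066×10^-4 K/W
  R_brass = L/(kA) = 0.00385/(105·7.05) = 5.201×10^-6 K/W
  R_conv,out = 1/(hA) = 1/(18.4·7.05) = 0.007709 K/W
ΣR = 1.066×10^-4 + 5.201×10^-6 + 0.007709 = 0.007821 K/W
Q = ΔT/ΣR = (175 °C − 28.9 °C)/0.007821 = 18700 W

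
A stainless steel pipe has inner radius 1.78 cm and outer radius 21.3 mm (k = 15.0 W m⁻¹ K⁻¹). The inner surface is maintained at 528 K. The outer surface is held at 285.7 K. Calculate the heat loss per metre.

Q' = 2πk·ΔT/ln(r₂/r₁) = 2π × 15.0 × 242.3 / ln(0.0213/0.0178) = 1.27×10^5 W/m

Q' = 1.27×10^5 W/m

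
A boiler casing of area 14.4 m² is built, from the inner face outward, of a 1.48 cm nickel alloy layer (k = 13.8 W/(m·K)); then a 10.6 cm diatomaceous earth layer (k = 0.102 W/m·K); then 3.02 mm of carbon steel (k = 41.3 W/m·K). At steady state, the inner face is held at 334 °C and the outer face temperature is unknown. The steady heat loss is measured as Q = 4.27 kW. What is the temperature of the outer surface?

Sum the resistances:
  R_nickel alloy = L/(kA) = 0.0148/(13.8·14.4) = 7.448×10^-5 K/W
  R_diatomaceous earth = L/(kA) = 0.106/(0.102·14.4) = 0.07217 K/W
  R_carbon steel = L/(kA) = 0.00302/(41.3·14.4) = 5.078×10^-6 K/W
ΣR = 0.07225 K/W
ΔT = Q·ΣR = 4270 × 0.07225 = 308.5 K
Heat flows outward, so T_out = T_in − ΔT = 334 − 308.5 = 25.5 °C

T_out = 25.5 °C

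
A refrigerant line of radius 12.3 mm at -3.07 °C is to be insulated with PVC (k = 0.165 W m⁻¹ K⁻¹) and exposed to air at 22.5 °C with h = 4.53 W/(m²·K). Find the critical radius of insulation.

For a cylinder, r_cr = k_ins/h = 0.165/4.53 = 0.0364 m = 3.64 cm

r_cr = 3.64 cm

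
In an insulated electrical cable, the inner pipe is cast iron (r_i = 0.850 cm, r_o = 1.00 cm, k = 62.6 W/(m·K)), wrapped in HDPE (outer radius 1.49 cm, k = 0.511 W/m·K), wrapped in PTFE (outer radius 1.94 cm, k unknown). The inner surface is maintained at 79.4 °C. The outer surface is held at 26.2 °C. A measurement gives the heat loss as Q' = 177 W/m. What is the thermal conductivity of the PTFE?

ΣR = ΔT/Q' = |79.4 − 26.2|/177 = 0.3006 m·K/W
Known resistances:
  R'_cast iron = ln(0.0100/0.00850)/(2πk) = 0.1625/(2π·62.6) = 4.132×10^-4 m·K/W
  R'_HDPE = ln(0.0149/0.0100)/(2πk) = 0.3988/(2π·0.511) = 0.1242 m·K/W
R_PTFE = ΣR − ΣR_known = 0.3006 − 0.1246 = 0.1760 m·K/W
ln(r₂/r₁)/(2πk) = 0.1760 ⇒ k = 0.2639/(2π·0.1760) = 0.239 W/m·K

k = 0.239 W/m·K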